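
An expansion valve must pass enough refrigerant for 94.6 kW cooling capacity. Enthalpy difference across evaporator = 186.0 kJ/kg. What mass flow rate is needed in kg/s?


m_dot = Q / dh
m_dot = 94.6 / 186.0
m_dot = 0.5086 kg/s

0.5086


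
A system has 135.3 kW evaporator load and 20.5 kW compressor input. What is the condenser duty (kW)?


Q_cond = Q_evap + W
Q_cond = 135.3 + 20.5
Q_cond = 155.8 kW

155.8


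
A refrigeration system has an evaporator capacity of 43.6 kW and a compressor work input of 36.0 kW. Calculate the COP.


COP = Q_evap / W
COP = 43.6 / 36.0
COP = 1.211

1.211


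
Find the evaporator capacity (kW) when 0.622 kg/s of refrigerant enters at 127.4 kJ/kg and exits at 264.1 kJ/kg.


dh = 264.1 - 127.4 = 136.7 kJ/kg
Q_evap = m_dot * dh = 0.622 * 136.7
Q_evap = 85.03 kW

85.03


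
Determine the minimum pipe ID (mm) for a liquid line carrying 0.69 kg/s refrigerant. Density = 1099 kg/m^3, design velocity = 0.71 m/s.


A = m_dot / (rho * v) = 0.69 / (1099 * 0.71) = 0.0008842866114 m^2
d = sqrt(4*A/pi) * 1000
d = 33.6 mm

33.6


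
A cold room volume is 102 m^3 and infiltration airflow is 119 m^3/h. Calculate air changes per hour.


ACH = flow / volume
ACH = 119 / 102
ACH = 1.167

1.167


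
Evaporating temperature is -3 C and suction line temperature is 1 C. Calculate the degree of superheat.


Superheat = T_suction - T_evap
Superheat = 1 - (-3)
Superheat = 4 K

4


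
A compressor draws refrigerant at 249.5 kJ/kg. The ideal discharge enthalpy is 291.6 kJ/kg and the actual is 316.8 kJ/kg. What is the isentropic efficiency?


dh_ideal = 291.6 - 249.5 = 42.1 kJ/kg
dh_actual = 316.8 - 249.5 = 67.3 kJ/kg
eta_s = dh_ideal / dh_actual = 42.1 / 67.3
eta_s = 0.6256

0.6256


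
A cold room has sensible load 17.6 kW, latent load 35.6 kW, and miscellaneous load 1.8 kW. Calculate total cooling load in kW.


Q_total = Q_s + Q_l + Q_misc
Q_total = 17.6 + 35.6 + 1.8
Q_total = 55.0 kW

55.0


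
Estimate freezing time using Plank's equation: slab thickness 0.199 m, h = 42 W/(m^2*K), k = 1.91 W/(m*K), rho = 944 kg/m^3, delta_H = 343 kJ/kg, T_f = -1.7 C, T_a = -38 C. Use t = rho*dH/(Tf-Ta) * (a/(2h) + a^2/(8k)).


dT = -1.7 - (-38) = 36.3 K
term1 = a/(2h) = 0.199/(2*42) = 0.002369047619
term2 = a^2/(8k) = 0.199^2/(8*1.91) = 0.002591688482
t = rho*dH*1000/dT * (term1 + term2)
t = 944*343*1000/36.3 * (0.002369047619 + 0.002591688482)
t = 44249 s

44249


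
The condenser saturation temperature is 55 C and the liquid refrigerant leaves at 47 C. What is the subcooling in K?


Subcooling = T_cond - T_liquid
Subcooling = 55 - 47
Subcooling = 8 K

8


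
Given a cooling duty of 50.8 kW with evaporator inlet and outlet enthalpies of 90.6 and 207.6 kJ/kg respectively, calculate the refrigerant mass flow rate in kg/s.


dh = 207.6 - 90.6 = 117.0 kJ/kg
m_dot = Q / dh = 50.8 / 117.0 = 0.4342 kg/s

0.4342


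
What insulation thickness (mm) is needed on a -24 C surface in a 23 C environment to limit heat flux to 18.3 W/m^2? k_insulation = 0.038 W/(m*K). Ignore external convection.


dT = 23 - (-24) = 47 K
thickness = k * dT / q_max * 1000
thickness = 0.038 * 47 / 18.3 * 1000
thickness = 97.6 mm

97.6


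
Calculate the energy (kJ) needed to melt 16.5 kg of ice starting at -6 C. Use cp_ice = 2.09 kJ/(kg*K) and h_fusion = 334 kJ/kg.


Sensible heat = cp * dT = 2.09 * 6 = 12.54 kJ/kg
Total per kg = 12.54 + 334 = 346.54 kJ/kg
Q = m * total = 16.5 * 346.54
Q = 5717.9 kJ

5717.9


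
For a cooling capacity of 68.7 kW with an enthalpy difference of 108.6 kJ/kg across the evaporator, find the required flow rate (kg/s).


m_dot = Q / dh
m_dot = 68.7 / 108.6
m_dot = 0.6326 kg/s

0.6326


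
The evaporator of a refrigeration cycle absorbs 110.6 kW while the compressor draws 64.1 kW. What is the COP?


COP = Q_evap / W
COP = 110.6 / 64.1
COP = 1.725

1.725


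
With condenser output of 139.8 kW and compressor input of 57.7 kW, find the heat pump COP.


COP_hp = Q_cond / W
COP_hp = 139.8 / 57.7
COP_hp = 2.423

2.423


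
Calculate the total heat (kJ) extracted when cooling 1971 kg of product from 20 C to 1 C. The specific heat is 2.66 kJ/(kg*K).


dT = 20 - (1) = 19 K
Q = m * cp * dT = 1971 * 2.66 * 19
Q = 99614 kJ

99614


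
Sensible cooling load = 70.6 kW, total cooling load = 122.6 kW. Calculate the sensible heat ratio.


SHR = Q_sensible / Q_total
SHR = 70.6 / 122.6
SHR = 0.576

0.576


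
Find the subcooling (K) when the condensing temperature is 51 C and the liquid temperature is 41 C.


Subcooling = T_cond - T_liquid
Subcooling = 51 - 41
Subcooling = 10 K

10


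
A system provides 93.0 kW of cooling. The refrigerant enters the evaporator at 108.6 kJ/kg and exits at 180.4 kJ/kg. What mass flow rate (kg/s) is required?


dh = 180.4 - 108.6 = 71.8 kJ/kg
m_dot = Q / dh = 93.0 / 71.8 = 1.2953 kg/s

1.2953


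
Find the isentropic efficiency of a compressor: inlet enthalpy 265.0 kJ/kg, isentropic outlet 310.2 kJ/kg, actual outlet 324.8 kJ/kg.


dh_ideal = 310.2 - 265.0 = 45.2 kJ/kg
dh_actual = 324.8 - 265.0 = 59.8 kJ/kg
eta_s = dh_ideal / dh_actual = 45.2 / 59.8
eta_s = 0.7559

0.7559


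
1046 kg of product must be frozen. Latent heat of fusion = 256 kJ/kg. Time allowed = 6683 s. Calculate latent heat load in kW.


Q_lat = m * h_fg / t
Q_lat = 1046 * 256 / 6683
Q_lat = 40.07 kW

40.07


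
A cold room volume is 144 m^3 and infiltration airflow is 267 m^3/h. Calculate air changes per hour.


ACH = flow / volume
ACH = 267 / 144
ACH = 1.854

1.854


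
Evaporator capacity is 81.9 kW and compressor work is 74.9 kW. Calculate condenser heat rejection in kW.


Q_cond = Q_evap + W
Q_cond = 81.9 + 74.9
Q_cond = 156.8 kW

156.8


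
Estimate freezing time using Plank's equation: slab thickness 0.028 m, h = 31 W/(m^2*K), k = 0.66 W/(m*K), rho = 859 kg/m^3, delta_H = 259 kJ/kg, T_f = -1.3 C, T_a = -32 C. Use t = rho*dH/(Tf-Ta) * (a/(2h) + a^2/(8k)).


dT = -1.3 - (-32) = 30.7 K
term1 = a/(2h) = 0.028/(2*31) = 0.0004516129032
term2 = a^2/(8k) = 0.028^2/(8*0.66) = 0.0001484848485
t = rho*dH*1000/dT * (term1 + term2)
t = 859*259*1000/30.7 * (0.0004516129032 + 0.0001484848485)
t = 4349 s

4349


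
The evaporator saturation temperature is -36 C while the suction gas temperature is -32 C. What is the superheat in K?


Superheat = T_suction - T_evap
Superheat = -32 - (-36)
Superheat = 4 K

4


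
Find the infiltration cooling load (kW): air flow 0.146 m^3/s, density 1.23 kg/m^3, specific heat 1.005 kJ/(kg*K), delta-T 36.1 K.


Q = V_dot * rho * cp * dT
Q = 0.146 * 1.23 * 1.005 * 36.1
Q = 6.515 kW

6.515


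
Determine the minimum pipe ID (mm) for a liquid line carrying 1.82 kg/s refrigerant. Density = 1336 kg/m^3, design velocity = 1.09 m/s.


A = m_dot / (rho * v) = 1.82 / (1336 * 1.09) = 0.00124979399 m^2
d = sqrt(4*A/pi) * 1000
d = 39.9 mm

39.9


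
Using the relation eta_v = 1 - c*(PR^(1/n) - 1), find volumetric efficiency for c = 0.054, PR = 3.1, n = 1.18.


PR^(1/n) = 3.1^(1/1.18) = 2.60860436
eta_v = 1 - 0.054 * (2.60860436 - 1)
eta_v = 0.9131

0.9131


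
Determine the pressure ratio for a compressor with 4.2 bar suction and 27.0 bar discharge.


PR = P_high / P_low
PR = 27.0 / 4.2
PR = 6.429

6.429


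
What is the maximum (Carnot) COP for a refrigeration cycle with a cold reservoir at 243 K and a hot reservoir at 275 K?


dT = 275 - 243 = 32 K
COP_carnot = T_cold / dT = 243 / 32
COP_carnot = 7.594

7.594


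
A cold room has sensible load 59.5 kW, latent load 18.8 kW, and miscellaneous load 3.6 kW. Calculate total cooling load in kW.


Q_total = Q_s + Q_l + Q_misc
Q_total = 59.5 + 18.8 + 3.6
Q_total = 81.9 kW

81.9


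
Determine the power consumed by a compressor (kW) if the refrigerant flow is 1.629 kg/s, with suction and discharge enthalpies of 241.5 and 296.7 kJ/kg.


dh = 296.7 - 241.5 = 55.2 kJ/kg
W = m_dot * dh = 1.629 * 55.2 = 89.92 kW

89.92


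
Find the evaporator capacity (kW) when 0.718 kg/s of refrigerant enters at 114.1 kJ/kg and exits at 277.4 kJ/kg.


dh = 277.4 - 114.1 = 163.3 kJ/kg
Q_evap = m_dot * dh = 0.718 * 163.3
Q_evap = 117.25 kW

117.25


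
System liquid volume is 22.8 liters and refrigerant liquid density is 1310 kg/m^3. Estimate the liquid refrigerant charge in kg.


Charge = V * rho / 1000
Charge = 22.8 * 1310 / 1000
Charge = 29.87 kg

29.87


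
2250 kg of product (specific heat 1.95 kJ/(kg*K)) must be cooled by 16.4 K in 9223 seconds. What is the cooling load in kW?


Q = m * cp * dT / t
Q = 2250 * 1.95 * 16.4 / 9223
Q = 7.802 kW

7.802


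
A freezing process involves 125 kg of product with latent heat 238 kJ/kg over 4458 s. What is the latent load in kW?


Q_lat = m * h_fg / t
Q_lat = 125 * 238 / 4458
Q_lat = 6.67 kW

6.67


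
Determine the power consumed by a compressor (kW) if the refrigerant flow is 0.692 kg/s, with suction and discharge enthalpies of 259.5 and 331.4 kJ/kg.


dh = 331.4 - 259.5 = 71.9 kJ/kg
W = m_dot * dh = 0.692 * 71.9 = 49.75 kW

49.75


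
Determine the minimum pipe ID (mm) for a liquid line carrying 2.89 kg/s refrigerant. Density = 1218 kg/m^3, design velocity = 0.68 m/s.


A = m_dot / (rho * v) = 2.89 / (1218 * 0.68) = 0.003489326765 m^2
d = sqrt(4*A/pi) * 1000
d = 66.7 mm

66.7


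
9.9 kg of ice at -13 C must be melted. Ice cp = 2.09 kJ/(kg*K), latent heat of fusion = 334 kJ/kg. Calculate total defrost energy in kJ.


Sensible heat = cp * dT = 2.09 * 13 = 27.17 kJ/kg
Total per kg = 27.17 + 334 = 361.17 kJ/kg
Q = m * total = 9.9 * 361.17
Q = 3575.6 kJ

3575.6


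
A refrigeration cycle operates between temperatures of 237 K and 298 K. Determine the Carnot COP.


dT = 298 - 237 = 61 K
COP_carnot = T_cold / dT = 237 / 61
COP_carnot = 3.885

3.885


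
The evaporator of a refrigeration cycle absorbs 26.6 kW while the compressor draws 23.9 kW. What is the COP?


COP = Q_evap / W
COP = 26.6 / 23.9
COP = 1.113

1.113


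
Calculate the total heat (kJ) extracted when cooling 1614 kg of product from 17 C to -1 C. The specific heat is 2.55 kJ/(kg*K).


dT = 17 - (-1) = 18 K
Q = m * cp * dT = 1614 * 2.55 * 18
Q = 74083 kJ

74083


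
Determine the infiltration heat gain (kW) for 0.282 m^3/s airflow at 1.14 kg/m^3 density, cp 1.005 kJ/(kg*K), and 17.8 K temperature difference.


Q = V_dot * rho * cp * dT
Q = 0.282 * 1.14 * 1.005 * 17.8
Q = 5.751 kW

5.751


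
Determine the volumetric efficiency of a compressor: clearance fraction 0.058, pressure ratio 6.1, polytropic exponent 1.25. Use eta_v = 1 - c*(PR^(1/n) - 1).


PR^(1/n) = 6.1^(1/1.25) = 4.24877632
eta_v = 1 - 0.058 * (4.24877632 - 1)
eta_v = 0.8116

0.8116


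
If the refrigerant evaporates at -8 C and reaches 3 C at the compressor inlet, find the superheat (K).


Superheat = T_suction - T_evap
Superheat = 3 - (-8)
Superheat = 11 K

11


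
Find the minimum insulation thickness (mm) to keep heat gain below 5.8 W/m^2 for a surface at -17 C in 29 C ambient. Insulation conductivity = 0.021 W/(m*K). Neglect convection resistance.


dT = 29 - (-17) = 46 K
thickness = k * dT / q_max * 1000
thickness = 0.021 * 46 / 5.8 * 1000
thickness = 166.6 mm

166.6


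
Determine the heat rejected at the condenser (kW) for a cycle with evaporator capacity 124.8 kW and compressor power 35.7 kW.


Q_cond = Q_evap + W
Q_cond = 124.8 + 35.7
Q_cond = 160.5 kW

160.5


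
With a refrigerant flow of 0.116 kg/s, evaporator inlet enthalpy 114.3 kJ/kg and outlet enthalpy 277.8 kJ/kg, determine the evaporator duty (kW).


dh = 277.8 - 114.3 = 163.5 kJ/kg
Q_evap = m_dot * dh = 0.116 * 163.5
Q_evap = 18.97 kW

18.97


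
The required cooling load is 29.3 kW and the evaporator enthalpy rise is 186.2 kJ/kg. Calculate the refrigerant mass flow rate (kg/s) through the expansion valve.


m_dot = Q / dh
m_dot = 29.3 / 186.2
m_dot = 0.1574 kg/s

0.1574


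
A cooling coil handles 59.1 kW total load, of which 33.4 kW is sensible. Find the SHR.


SHR = Q_sensible / Q_total
SHR = 33.4 / 59.1
SHR = 0.565

0.565


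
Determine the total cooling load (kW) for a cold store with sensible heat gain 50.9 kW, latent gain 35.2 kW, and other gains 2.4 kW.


Q_total = Q_s + Q_l + Q_misc
Q_total = 50.9 + 35.2 + 2.4
Q_total = 88.5 kW

88.5


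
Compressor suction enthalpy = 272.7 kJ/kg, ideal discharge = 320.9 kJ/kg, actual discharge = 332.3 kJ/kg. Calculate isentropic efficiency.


dh_ideal = 320.9 - 272.7 = 48.2 kJ/kg
dh_actual = 332.3 - 272.7 = 59.6 kJ/kg
eta_s = dh_ideal / dh_actual = 48.2 / 59.6
eta_s = 0.8087

0.8087


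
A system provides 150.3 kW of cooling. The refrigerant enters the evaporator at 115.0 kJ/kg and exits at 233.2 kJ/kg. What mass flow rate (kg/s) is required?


dh = 233.2 - 115.0 = 118.2 kJ/kg
m_dot = Q / dh = 150.3 / 118.2 = 1.2716 kg/s

1.2716


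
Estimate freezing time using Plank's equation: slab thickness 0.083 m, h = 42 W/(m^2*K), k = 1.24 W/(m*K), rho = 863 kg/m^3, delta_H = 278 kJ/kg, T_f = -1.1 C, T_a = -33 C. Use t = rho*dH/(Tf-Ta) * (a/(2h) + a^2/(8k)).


dT = -1.1 - (-33) = 31.9 K
term1 = a/(2h) = 0.083/(2*42) = 0.0009880952381
term2 = a^2/(8k) = 0.083^2/(8*1.24) = 0.0006944556452
t = rho*dH*1000/dT * (term1 + term2)
t = 863*278*1000/31.9 * (0.0009880952381 + 0.0006944556452)
t = 12654 s

12654


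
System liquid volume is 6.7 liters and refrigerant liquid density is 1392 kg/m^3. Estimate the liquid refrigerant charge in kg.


Charge = V * rho / 1000
Charge = 6.7 * 1392 / 1000
Charge = 9.33 kg

9.33


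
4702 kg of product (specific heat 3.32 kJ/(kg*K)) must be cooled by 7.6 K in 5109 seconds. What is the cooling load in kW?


Q = m * cp * dT / t
Q = 4702 * 3.32 * 7.6 / 5109
Q = 23.222 kW

23.222


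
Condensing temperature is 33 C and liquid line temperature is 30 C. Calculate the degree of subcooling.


Subcooling = T_cond - T_liquid
Subcooling = 33 - 30
Subcooling = 3 K

3


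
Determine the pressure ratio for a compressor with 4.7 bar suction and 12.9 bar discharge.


PR = P_high / P_low
PR = 12.9 / 4.7
PR = 2.745

2.745


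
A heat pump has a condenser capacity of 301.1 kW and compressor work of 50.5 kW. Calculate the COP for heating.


COP_hp = Q_cond / W
COP_hp = 301.1 / 50.5
COP_hp = 5.962

5.962


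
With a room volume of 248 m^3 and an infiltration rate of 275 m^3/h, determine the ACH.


ACH = flow / volume
ACH = 275 / 248
ACH = 1.109

1.109


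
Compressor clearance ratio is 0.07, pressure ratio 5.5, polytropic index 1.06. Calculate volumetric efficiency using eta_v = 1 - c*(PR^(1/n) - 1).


PR^(1/n) = 5.5^(1/1.06) = 4.99407853
eta_v = 1 - 0.07 * (4.99407853 - 1)
eta_v = 0.7204

0.7204


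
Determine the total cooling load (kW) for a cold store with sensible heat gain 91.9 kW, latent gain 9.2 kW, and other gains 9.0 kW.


Q_total = Q_s + Q_l + Q_misc
Q_total = 91.9 + 9.2 + 9.0
Q_total = 110.1 kW

110.1


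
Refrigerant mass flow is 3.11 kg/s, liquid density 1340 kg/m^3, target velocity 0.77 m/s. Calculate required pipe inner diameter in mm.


A = m_dot / (rho * v) = 3.11 / (1340 * 0.77) = 0.003014150029 m^2
d = sqrt(4*A/pi) * 1000
d = 61.9 mm

61.9


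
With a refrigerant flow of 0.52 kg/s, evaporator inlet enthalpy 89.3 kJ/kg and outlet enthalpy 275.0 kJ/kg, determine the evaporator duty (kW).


dh = 275.0 - 89.3 = 185.7 kJ/kg
Q_evap = m_dot * dh = 0.52 * 185.7
Q_evap = 96.56 kW

96.56


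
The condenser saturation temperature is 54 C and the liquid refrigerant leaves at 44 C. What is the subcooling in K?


Subcooling = T_cond - T_liquid
Subcooling = 54 - 44
Subcooling = 10 K

10


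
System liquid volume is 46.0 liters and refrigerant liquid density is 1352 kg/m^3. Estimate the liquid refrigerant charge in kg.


Charge = V * rho / 1000
Charge = 46.0 * 1352 / 1000
Charge = 62.19 kg

62.19


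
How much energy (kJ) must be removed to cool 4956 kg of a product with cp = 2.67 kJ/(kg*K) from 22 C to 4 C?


dT = 22 - (4) = 18 K
Q = m * cp * dT = 4956 * 2.67 * 18
Q = 238185 kJ

238185


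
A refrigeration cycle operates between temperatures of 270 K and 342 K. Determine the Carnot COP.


dT = 342 - 270 = 72 K
COP_carnot = T_cold / dT = 270 / 72
COP_carnot = 3.75

3.75


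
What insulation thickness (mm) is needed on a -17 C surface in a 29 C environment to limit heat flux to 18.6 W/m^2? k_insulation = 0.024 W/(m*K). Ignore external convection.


dT = 29 - (-17) = 46 K
thickness = k * dT / q_max * 1000
thickness = 0.024 * 46 / 18.6 * 1000
thickness = 59.4 mm

59.4


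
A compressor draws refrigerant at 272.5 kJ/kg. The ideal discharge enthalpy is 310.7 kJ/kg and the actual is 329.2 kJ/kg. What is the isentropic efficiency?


dh_ideal = 310.7 - 272.5 = 38.2 kJ/kg
dh_actual = 329.2 - 272.5 = 56.7 kJ/kg
eta_s = dh_ideal / dh_actual = 38.2 / 56.7
eta_s = 0.6737

0.6737


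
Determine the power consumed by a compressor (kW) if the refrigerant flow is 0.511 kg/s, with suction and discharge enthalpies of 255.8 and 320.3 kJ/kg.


dh = 320.3 - 255.8 = 64.5 kJ/kg
W = m_dot * dh = 0.511 * 64.5 = 32.96 kW

32.96


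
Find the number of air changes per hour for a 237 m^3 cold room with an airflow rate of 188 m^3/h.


ACH = flow / volume
ACH = 188 / 237
ACH = 0.793

0.793


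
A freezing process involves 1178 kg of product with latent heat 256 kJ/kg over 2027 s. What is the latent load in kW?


Q_lat = m * h_fg / t
Q_lat = 1178 * 256 / 2027
Q_lat = 148.78 kW

148.78


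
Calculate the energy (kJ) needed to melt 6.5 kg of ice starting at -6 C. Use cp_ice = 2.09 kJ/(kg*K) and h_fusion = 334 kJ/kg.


Sensible heat = cp * dT = 2.09 * 6 = 12.54 kJ/kg
Total per kg = 12.54 + 334 = 346.54 kJ/kg
Q = m * total = 6.5 * 346.54
Q = 2252.5 kJ

2252.5


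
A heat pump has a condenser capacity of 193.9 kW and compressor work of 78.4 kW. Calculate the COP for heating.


COP_hp = Q_cond / W
COP_hp = 193.9 / 78.4
COP_hp = 2.473

2.473


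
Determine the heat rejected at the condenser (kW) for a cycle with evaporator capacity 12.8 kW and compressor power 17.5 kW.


Q_cond = Q_evap + W
Q_cond = 12.8 + 17.5
Q_cond = 30.3 kW

30.3


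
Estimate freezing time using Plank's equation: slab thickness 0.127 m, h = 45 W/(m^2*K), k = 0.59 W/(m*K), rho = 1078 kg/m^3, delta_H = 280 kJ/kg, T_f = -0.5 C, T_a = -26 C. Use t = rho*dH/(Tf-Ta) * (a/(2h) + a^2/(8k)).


dT = -0.5 - (-26) = 25.5 K
term1 = a/(2h) = 0.127/(2*45) = 0.001411111111
term2 = a^2/(8k) = 0.127^2/(8*0.59) = 0.003417161017
t = rho*dH*1000/dT * (term1 + term2)
t = 1078*280*1000/25.5 * (0.001411111111 + 0.003417161017)
t = 57152 s

57152


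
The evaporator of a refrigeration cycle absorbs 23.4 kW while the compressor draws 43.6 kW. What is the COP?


COP = Q_evap / W
COP = 23.4 / 43.6
COP = 0.537

0.537


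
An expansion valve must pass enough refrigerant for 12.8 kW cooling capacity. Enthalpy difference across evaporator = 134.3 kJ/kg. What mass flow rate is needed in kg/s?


m_dot = Q / dh
m_dot = 12.8 / 134.3
m_dot = 0.0953 kg/s

0.0953


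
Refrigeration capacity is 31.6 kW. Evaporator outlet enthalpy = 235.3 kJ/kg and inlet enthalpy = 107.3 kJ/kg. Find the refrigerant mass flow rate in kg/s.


dh = 235.3 - 107.3 = 128.0 kJ/kg
m_dot = Q / dh = 31.6 / 128.0 = 0.2469 kg/s

0.2469


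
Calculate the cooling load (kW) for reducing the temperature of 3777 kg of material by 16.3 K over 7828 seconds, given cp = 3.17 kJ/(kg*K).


Q = m * cp * dT / t
Q = 3777 * 3.17 * 16.3 / 7828
Q = 24.931 kW

24.931


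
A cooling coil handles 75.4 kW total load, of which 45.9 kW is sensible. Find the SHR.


SHR = Q_sensible / Q_total
SHR = 45.9 / 75.4
SHR = 0.609

0.609


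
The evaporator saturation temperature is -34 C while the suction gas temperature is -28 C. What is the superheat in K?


Superheat = T_suction - T_evap
Superheat = -28 - (-34)
Superheat = 6 K

6


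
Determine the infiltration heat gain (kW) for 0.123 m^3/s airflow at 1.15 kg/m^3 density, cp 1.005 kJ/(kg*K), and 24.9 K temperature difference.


Q = V_dot * rho * cp * dT
Q = 0.123 * 1.15 * 1.005 * 24.9
Q = 3.54 kW

3.54


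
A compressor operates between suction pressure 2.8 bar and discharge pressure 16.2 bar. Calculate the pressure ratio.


PR = P_high / P_low
PR = 16.2 / 2.8
PR = 5.786

5.786


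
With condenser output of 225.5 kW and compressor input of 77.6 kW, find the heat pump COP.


COP_hp = Q_cond / W
COP_hp = 225.5 / 77.6
COP_hp = 2.906

2.906


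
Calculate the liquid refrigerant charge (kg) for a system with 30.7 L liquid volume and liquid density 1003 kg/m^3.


Charge = V * rho / 1000
Charge = 30.7 * 1003 / 1000
Charge = 30.79 kg

30.79


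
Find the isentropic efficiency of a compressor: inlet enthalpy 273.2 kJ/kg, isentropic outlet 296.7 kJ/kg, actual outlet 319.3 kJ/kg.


dh_ideal = 296.7 - 273.2 = 23.5 kJ/kg
dh_actual = 319.3 - 273.2 = 46.1 kJ/kg
eta_s = dh_ideal / dh_actual = 23.5 / 46.1
eta_s = 0.5098

0.5098


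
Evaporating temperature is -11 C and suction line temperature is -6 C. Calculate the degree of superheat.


Superheat = T_suction - T_evap
Superheat = -6 - (-11)
Superheat = 5 K

5


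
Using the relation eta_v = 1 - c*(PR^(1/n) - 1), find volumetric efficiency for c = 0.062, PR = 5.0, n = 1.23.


PR^(1/n) = 5.0^(1/1.23) = 3.70056721
eta_v = 1 - 0.062 * (3.70056721 - 1)
eta_v = 0.8326

0.8326


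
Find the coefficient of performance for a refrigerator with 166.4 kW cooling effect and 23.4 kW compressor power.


COP = Q_evap / W
COP = 166.4 / 23.4
COP = 7.111

7.111


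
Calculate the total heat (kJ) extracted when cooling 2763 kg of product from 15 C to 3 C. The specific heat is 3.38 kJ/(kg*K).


dT = 15 - (3) = 12 K
Q = m * cp * dT = 2763 * 3.38 * 12
Q = 112067 kJ

112067


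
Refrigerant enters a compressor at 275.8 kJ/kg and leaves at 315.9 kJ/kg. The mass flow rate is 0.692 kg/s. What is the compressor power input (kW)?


dh = 315.9 - 275.8 = 40.1 kJ/kg
W = m_dot * dh = 0.692 * 40.1 = 27.75 kW

27.75


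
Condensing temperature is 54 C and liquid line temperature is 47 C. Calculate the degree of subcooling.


Subcooling = T_cond - T_liquid
Subcooling = 54 - 47
Subcooling = 7 K

7


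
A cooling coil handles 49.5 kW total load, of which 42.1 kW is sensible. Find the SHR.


SHR = Q_sensible / Q_total
SHR = 42.1 / 49.5
SHR = 0.851

0.851


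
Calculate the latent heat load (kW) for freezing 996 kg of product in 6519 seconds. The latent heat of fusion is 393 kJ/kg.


Q_lat = m * h_fg / t
Q_lat = 996 * 393 / 6519
Q_lat = 60.04 kW

60.04


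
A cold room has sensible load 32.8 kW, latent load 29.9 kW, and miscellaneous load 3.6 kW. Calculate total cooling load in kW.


Q_total = Q_s + Q_l + Q_misc
Q_total = 32.8 + 29.9 + 3.6
Q_total = 66.3 kW

66.3


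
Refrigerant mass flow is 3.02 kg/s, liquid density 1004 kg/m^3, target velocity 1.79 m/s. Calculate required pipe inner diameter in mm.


A = m_dot / (rho * v) = 3.02 / (1004 * 1.79) = 0.001680429122 m^2
d = sqrt(4*A/pi) * 1000
d = 46.3 mm

46.3


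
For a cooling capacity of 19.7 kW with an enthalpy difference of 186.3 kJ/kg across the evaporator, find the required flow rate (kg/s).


m_dot = Q / dh
m_dot = 19.7 / 186.3
m_dot = 0.1057 kg/s

0.1057


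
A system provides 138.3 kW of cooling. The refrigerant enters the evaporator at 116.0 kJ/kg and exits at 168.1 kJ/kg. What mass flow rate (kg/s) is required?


dh = 168.1 - 116.0 = 52.1 kJ/kg
m_dot = Q / dh = 138.3 / 52.1 = 2.6545 kg/s

2.6545


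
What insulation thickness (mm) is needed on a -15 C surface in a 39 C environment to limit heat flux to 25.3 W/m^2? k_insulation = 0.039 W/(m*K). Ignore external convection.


dT = 39 - (-15) = 54 K
thickness = k * dT / q_max * 1000
thickness = 0.039 * 54 / 25.3 * 1000
thickness = 83.2 mm

83.2


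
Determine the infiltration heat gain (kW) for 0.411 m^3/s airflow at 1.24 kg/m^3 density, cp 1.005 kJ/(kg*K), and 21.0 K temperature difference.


Q = V_dot * rho * cp * dT
Q = 0.411 * 1.24 * 1.005 * 21.0
Q = 10.756 kW

10.756


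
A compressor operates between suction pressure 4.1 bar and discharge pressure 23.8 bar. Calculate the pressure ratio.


PR = P_high / P_low
PR = 23.8 / 4.1
PR = 5.805

5.805


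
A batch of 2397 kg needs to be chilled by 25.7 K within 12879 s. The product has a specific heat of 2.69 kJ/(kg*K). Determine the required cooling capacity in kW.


Q = m * cp * dT / t
Q = 2397 * 2.69 * 25.7 / 12879
Q = 12.867 kW

12.867


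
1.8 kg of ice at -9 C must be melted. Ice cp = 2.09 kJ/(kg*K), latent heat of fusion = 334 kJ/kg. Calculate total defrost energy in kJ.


Sensible heat = cp * dT = 2.09 * 9 = 18.81 kJ/kg
Total per kg = 18.81 + 334 = 352.81 kJ/kg
Q = m * total = 1.8 * 352.81
Q = 635.1 kJ

635.1


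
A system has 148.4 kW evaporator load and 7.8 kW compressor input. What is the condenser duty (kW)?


Q_cond = Q_evap + W
Q_cond = 148.4 + 7.8
Q_cond = 156.2 kW

156.2


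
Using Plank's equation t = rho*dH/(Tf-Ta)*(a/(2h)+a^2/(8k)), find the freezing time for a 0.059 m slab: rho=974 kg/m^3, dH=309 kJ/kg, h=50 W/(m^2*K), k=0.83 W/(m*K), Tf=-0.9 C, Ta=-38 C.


dT = -0.9 - (-38) = 37.1 K
term1 = a/(2h) = 0.059/(2*50) = 0.00059
term2 = a^2/(8k) = 0.059^2/(8*0.83) = 0.000524246988
t = rho*dH*1000/dT * (term1 + term2)
t = 974*309*1000/37.1 * (0.00059 + 0.000524246988)
t = 9039 s

9039


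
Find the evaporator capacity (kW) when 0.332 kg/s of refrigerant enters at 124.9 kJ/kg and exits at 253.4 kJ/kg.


dh = 253.4 - 124.9 = 128.5 kJ/kg
Q_evap = m_dot * dh = 0.332 * 128.5
Q_evap = 42.66 kW

42.66


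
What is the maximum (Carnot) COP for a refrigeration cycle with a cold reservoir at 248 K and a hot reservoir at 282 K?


dT = 282 - 248 = 34 K
COP_carnot = T_cold / dT = 248 / 34
COP_carnot = 7.294

7.294


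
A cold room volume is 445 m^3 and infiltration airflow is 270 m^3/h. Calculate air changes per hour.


ACH = flow / volume
ACH = 270 / 445
ACH = 0.607

0.607


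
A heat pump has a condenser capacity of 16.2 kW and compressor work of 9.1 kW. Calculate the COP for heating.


COP_hp = Q_cond / W
COP_hp = 16.2 / 9.1
COP_hp = 1.78

1.78


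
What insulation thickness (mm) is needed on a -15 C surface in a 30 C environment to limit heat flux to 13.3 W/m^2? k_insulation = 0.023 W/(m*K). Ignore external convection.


dT = 30 - (-15) = 45 K
thickness = k * dT / q_max * 1000
thickness = 0.023 * 45 / 13.3 * 1000
thickness = 77.8 mm

77.8


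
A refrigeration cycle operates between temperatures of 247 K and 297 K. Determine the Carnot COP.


dT = 297 - 247 = 50 K
COP_carnot = T_cold / dT = 247 / 50
COP_carnot = 4.94

4.94


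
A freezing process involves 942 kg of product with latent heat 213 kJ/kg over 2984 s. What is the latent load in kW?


Q_lat = m * h_fg / t
Q_lat = 942 * 213 / 2984
Q_lat = 67.24 kW

67.24


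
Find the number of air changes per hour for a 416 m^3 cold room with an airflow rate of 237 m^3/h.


ACH = flow / volume
ACH = 237 / 416
ACH = 0.57

0.57


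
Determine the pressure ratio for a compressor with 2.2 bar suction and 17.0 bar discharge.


PR = P_high / P_low
PR = 17.0 / 2.2
PR = 7.727

7.727


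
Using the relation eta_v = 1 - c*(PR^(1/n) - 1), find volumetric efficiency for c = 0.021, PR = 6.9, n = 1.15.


PR^(1/n) = 6.9^(1/1.15) = 5.36332349
eta_v = 1 - 0.021 * (5.36332349 - 1)
eta_v = 0.9084

0.9084


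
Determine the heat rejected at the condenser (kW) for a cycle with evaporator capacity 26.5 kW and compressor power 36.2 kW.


Q_cond = Q_evap + W
Q_cond = 26.5 + 36.2
Q_cond = 62.7 kW

62.7


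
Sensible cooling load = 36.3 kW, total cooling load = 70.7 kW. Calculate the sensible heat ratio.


SHR = Q_sensible / Q_total
SHR = 36.3 / 70.7
SHR = 0.513

0.513


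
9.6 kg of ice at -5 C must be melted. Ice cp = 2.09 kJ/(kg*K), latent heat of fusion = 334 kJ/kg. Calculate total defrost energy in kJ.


Sensible heat = cp * dT = 2.09 * 5 = 10.45 kJ/kg
Total per kg = 10.45 + 334 = 344.45 kJ/kg
Q = m * total = 9.6 * 344.45
Q = 3306.7 kJ

3306.7


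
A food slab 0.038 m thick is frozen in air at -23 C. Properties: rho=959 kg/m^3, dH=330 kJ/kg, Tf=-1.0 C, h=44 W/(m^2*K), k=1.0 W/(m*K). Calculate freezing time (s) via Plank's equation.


dT = -1.0 - (-23) = 22.0 K
term1 = a/(2h) = 0.038/(2*44) = 0.0004318181818
term2 = a^2/(8k) = 0.038^2/(8*1.0) = 0.0001805
t = rho*dH*1000/dT * (term1 + term2)
t = 959*330*1000/22.0 * (0.0004318181818 + 0.0001805)
t = 8808 s

8808


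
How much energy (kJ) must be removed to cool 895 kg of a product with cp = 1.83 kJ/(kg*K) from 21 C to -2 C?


dT = 21 - (-2) = 23 K
Q = m * cp * dT = 895 * 1.83 * 23
Q = 37671 kJ

37671


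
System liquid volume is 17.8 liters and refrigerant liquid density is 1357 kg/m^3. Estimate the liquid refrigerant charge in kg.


Charge = V * rho / 1000
Charge = 17.8 * 1357 / 1000
Charge = 24.15 kg

24.15


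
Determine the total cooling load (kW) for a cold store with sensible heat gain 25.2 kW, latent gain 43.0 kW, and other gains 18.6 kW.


Q_total = Q_s + Q_l + Q_misc
Q_total = 25.2 + 43.0 + 18.6
Q_total = 86.8 kW

86.8


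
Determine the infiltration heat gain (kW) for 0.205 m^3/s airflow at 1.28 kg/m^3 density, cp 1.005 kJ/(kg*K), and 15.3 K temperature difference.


Q = V_dot * rho * cp * dT
Q = 0.205 * 1.28 * 1.005 * 15.3
Q = 4.035 kW

4.035


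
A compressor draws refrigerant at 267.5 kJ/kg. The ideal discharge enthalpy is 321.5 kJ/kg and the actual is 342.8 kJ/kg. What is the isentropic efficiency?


dh_ideal = 321.5 - 267.5 = 54.0 kJ/kg
dh_actual = 342.8 - 267.5 = 75.3 kJ/kg
eta_s = dh_ideal / dh_actual = 54.0 / 75.3
eta_s = 0.7171

0.7171


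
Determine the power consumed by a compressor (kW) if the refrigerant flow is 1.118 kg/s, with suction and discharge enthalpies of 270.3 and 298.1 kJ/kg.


dh = 298.1 - 270.3 = 27.8 kJ/kg
W = m_dot * dh = 1.118 * 27.8 = 31.08 kW

31.08


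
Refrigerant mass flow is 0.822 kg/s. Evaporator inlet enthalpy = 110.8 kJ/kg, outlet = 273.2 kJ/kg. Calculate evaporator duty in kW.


dh = 273.2 - 110.8 = 162.4 kJ/kg
Q_evap = m_dot * dh = 0.822 * 162.4
Q_evap = 133.49 kW

133.49


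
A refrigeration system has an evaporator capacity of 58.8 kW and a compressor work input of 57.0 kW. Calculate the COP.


COP = Q_evap / W
COP = 58.8 / 57.0
COP = 1.032

1.032


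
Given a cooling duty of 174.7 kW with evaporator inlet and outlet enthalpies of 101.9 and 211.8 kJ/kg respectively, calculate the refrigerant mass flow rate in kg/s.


dh = 211.8 - 101.9 = 109.9 kJ/kg
m_dot = Q / dh = 174.7 / 109.9 = 1.5896 kg/s

1.5896


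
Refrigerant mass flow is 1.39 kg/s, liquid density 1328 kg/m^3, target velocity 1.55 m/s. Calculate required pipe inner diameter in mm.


A = m_dot / (rho * v) = 1.39 / (1328 * 1.55) = 0.0006752817723 m^2
d = sqrt(4*A/pi) * 1000
d = 29.3 mm

29.3


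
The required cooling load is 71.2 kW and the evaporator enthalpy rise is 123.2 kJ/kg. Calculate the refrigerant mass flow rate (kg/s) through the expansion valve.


m_dot = Q / dh
m_dot = 71.2 / 123.2
m_dot = 0.5779 kg/s

0.5779


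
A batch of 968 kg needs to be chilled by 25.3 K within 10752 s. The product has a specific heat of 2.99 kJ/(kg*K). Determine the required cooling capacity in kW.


Q = m * cp * dT / t
Q = 968 * 2.99 * 25.3 / 10752
Q = 6.81 kW

6.81


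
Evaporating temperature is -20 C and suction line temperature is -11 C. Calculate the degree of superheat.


Superheat = T_suction - T_evap
Superheat = -11 - (-20)
Superheat = 9 K

9


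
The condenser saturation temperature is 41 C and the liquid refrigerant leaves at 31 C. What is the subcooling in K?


Subcooling = T_cond - T_liquid
Subcooling = 41 - 31
Subcooling = 10 K

10


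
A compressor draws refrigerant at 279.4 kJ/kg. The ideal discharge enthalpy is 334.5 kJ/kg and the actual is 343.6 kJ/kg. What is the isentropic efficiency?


dh_ideal = 334.5 - 279.4 = 55.1 kJ/kg
dh_actual = 343.6 - 279.4 = 64.2 kJ/kg
eta_s = dh_ideal / dh_actual = 55.1 / 64.2
eta_s = 0.8583

0.8583


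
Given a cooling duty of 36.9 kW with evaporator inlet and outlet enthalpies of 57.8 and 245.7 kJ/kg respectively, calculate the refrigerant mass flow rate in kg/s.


dh = 245.7 - 57.8 = 187.9 kJ/kg
m_dot = Q / dh = 36.9 / 187.9 = 0.1964 kg/s

0.1964


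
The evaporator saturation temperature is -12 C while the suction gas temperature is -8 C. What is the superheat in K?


Superheat = T_suction - T_evap
Superheat = -8 - (-12)
Superheat = 4 K

4


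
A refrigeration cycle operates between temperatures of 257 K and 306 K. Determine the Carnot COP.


dT = 306 - 257 = 49 K
COP_carnot = T_cold / dT = 257 / 49
COP_carnot = 5.245

5.245


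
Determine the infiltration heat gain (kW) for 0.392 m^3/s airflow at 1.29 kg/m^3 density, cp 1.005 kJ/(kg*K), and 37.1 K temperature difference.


Q = V_dot * rho * cp * dT
Q = 0.392 * 1.29 * 1.005 * 37.1
Q = 18.855 kW

18.855


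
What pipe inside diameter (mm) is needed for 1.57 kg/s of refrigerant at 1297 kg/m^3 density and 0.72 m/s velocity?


A = m_dot / (rho * v) = 1.57 / (1297 * 0.72) = 0.001681230189 m^2
d = sqrt(4*A/pi) * 1000
d = 46.3 mm

46.3


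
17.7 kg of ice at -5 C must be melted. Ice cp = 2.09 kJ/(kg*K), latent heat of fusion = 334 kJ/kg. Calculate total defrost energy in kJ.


Sensible heat = cp * dT = 2.09 * 5 = 10.45 kJ/kg
Total per kg = 10.45 + 334 = 344.45 kJ/kg
Q = m * total = 17.7 * 344.45
Q = 6096.8 kJ

6096.8


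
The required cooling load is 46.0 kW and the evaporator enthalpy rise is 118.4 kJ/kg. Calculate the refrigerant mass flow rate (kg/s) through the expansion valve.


m_dot = Q / dh
m_dot = 46.0 / 118.4
m_dot = 0.3885 kg/s

0.3885


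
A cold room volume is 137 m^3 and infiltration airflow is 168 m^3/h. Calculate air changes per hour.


ACH = flow / volume
ACH = 168 / 137
ACH = 1.226

1.226


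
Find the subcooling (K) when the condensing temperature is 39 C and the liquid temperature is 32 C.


Subcooling = T_cond - T_liquid
Subcooling = 39 - 32
Subcooling = 7 K

7


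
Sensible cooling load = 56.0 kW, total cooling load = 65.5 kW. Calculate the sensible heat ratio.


SHR = Q_sensible / Q_total
SHR = 56.0 / 65.5
SHR = 0.855

0.855


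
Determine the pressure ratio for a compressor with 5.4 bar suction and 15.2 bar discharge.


PR = P_high / P_low
PR = 15.2 / 5.4
PR = 2.815

2.815


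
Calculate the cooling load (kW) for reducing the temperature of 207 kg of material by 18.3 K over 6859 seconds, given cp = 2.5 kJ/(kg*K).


Q = m * cp * dT / t
Q = 207 * 2.5 * 18.3 / 6859
Q = 1.381 kW

1.381


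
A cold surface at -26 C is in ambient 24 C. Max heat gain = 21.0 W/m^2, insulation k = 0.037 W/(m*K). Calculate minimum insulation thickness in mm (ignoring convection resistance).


dT = 24 - (-26) = 50 K
thickness = k * dT / q_max * 1000
thickness = 0.037 * 50 / 21.0 * 1000
thickness = 88.1 mm

88.1


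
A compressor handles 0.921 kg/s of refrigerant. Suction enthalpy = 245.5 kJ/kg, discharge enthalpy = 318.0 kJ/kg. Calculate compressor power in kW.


dh = 318.0 - 245.5 = 72.5 kJ/kg
W = m_dot * dh = 0.921 * 72.5 = 66.77 kW

66.77


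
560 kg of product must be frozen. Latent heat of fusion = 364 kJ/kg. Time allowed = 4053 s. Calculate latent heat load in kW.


Q_lat = m * h_fg / t
Q_lat = 560 * 364 / 4053
Q_lat = 50.29 kW

50.29


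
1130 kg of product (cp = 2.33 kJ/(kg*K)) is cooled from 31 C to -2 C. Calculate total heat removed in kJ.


dT = 31 - (-2) = 33 K
Q = m * cp * dT = 1130 * 2.33 * 33
Q = 86886 kJ

86886


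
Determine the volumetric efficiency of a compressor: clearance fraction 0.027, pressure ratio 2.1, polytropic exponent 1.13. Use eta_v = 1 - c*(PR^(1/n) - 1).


PR^(1/n) = 2.1^(1/1.13) = 1.92818997
eta_v = 1 - 0.027 * (1.92818997 - 1)
eta_v = 0.9749

0.9749


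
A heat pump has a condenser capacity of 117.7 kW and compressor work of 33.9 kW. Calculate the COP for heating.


COP_hp = Q_cond / W
COP_hp = 117.7 / 33.9
COP_hp = 3.472

3.472


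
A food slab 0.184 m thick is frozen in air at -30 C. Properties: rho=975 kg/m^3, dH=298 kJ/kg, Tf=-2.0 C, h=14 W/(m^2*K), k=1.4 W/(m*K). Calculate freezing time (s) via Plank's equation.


dT = -2.0 - (-30) = 28.0 K
term1 = a/(2h) = 0.184/(2*14) = 0.006571428571
term2 = a^2/(8k) = 0.184^2/(8*1.4) = 0.003022857143
t = rho*dH*1000/dT * (term1 + term2)
t = 975*298*1000/28.0 * (0.006571428571 + 0.003022857143)
t = 99558 s

99558


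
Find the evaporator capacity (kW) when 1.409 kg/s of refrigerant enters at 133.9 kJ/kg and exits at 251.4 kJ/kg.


dh = 251.4 - 133.9 = 117.5 kJ/kg
Q_evap = m_dot * dh = 1.409 * 117.5
Q_evap = 165.56 kW

165.56


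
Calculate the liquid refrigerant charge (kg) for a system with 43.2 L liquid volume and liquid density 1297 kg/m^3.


Charge = V * rho / 1000
Charge = 43.2 * 1297 / 1000
Charge = 56.03 kg

56.03


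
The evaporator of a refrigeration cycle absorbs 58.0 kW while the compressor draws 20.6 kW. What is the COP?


COP = Q_evap / W
COP = 58.0 / 20.6
COP = 2.816

2.816


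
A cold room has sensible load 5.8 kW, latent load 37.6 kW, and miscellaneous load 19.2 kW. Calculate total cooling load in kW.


Q_total = Q_s + Q_l + Q_misc
Q_total = 5.8 + 37.6 + 19.2
Q_total = 62.6 kW

62.6


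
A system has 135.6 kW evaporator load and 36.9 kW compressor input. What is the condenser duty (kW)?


Q_cond = Q_evap + W
Q_cond = 135.6 + 36.9
Q_cond = 172.5 kW

172.5


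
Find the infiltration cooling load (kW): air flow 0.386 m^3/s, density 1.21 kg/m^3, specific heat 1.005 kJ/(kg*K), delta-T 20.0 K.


Q = V_dot * rho * cp * dT
Q = 0.386 * 1.21 * 1.005 * 20.0
Q = 9.388 kW

9.388


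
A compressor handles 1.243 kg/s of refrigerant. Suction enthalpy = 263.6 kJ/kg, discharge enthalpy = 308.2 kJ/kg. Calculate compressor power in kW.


dh = 308.2 - 263.6 = 44.6 kJ/kg
W = m_dot * dh = 1.243 * 44.6 = 55.44 kW

55.44


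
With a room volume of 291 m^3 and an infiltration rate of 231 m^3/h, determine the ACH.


ACH = flow / volume
ACH = 231 / 291
ACH = 0.794

0.794


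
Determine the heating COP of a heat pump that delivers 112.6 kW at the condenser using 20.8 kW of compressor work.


COP_hp = Q_cond / W
COP_hp = 112.6 / 20.8
COP_hp = 5.413

5.413


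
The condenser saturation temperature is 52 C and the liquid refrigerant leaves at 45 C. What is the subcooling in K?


Subcooling = T_cond - T_liquid
Subcooling = 52 - 45
Subcooling = 7 K

7


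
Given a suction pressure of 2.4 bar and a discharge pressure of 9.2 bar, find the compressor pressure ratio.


PR = P_high / P_low
PR = 9.2 / 2.4
PR = 3.833

3.833


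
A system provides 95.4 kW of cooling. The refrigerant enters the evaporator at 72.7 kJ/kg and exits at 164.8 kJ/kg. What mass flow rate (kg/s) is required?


dh = 164.8 - 72.7 = 92.1 kJ/kg
m_dot = Q / dh = 95.4 / 92.1 = 1.0358 kg/s

1.0358


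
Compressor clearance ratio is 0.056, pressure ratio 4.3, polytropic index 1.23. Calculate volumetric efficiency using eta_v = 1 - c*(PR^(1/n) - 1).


PR^(1/n) = 4.3^(1/1.23) = 3.27352004
eta_v = 1 - 0.056 * (3.27352004 - 1)
eta_v = 0.8727

0.8727


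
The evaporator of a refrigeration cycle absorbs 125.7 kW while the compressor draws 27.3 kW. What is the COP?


COP = Q_evap / W
COP = 125.7 / 27.3
COP = 4.604

4.604


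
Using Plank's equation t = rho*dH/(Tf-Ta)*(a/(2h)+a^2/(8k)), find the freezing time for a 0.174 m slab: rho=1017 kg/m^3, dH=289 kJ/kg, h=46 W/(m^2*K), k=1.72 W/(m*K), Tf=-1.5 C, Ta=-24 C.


dT = -1.5 - (-24) = 22.5 K
term1 = a/(2h) = 0.174/(2*46) = 0.001891304348
term2 = a^2/(8k) = 0.174^2/(8*1.72) = 0.002200290698
t = rho*dH*1000/dT * (term1 + term2)
t = 1017*289*1000/22.5 * (0.001891304348 + 0.002200290698)
t = 53448 s

53448
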